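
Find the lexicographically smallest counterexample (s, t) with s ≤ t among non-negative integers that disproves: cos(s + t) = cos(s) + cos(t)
Substituting (0, 0) into the claim:
LHS = cos(0 + 0) = 1
RHS = cos(0) + cos(0) = 2

Since LHS ≠ RHS, this pair disproves the claim, and no lexicographically smaller pair (s ≤ t, non-negative integers) does.

For instance (0, 5) is also a counterexample (LHS = cos(5) ≈ 0.2837, RHS = cos(5) + 1 ≈ 1.284), but it's lexicographically larger.

Answer: (s, t) = (0, 0)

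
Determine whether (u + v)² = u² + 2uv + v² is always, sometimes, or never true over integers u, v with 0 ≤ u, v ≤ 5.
The identity holds for every pair in the range. For instance at (u, v) = (5, 2): both sides equal 49.

Answer: Always true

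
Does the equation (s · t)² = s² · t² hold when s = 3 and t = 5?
Holds

Substituting s = 3, t = 5:

LHS = (3 · 5)² = 225
RHS = 3² · 5² = 225

LHS = RHS, so the equation holds at this point.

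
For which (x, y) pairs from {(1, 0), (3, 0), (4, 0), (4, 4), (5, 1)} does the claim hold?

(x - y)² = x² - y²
Testing each pair:
(1, 0): LHS = 1, RHS = 1 → holds
(3, 0): LHS = 9, RHS = 9 → holds
(4, 0): LHS = 16, RHS = 16 → holds
(4, 4): LHS = 0, RHS = 0 → holds
(5, 1): LHS = 16, RHS = 24 → fails

4 of 5 pairs satisfy the claim.

Answer: (1, 0), (3, 0), (4, 0), (4, 4)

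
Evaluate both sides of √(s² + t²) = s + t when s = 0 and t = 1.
LHS = √(0² + 1²) = 1
RHS = 0 + 1 = 1

LHS = RHS: the two sides agree.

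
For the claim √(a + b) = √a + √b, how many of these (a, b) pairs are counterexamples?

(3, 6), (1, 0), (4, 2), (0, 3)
Testing each pair:
(3, 6): LHS = 3, RHS = √(3) + √(6) ≈ 4.182 → counterexample
(1, 0): LHS = 1, RHS = 1 → satisfies claim
(4, 2): LHS = √(6) ≈ 2.449, RHS = √(2) + 2 ≈ 3.414 → counterexample
(0, 3): LHS = √(3) ≈ 1.732, RHS = √(3) ≈ 1.732 → satisfies claim

That makes 2 counterexamples.

Answer: 2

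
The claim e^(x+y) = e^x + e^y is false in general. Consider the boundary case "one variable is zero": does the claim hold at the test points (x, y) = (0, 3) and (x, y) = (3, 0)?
No, fails at both test points

At (0, 3): LHS = e^3 ≈ 20.09 ≠ RHS = 1 + e^3 ≈ 21.09
At (3, 0): LHS = e^3 ≈ 20.09 ≠ RHS = 1 + e^3 ≈ 21.09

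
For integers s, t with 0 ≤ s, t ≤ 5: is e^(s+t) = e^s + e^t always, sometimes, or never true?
The claim fails for every pair in the range. For instance at (s, t) = (0, 3): LHS = e^3 ≈ 20.09, RHS = 1 + e^3 ≈ 21.09.

Answer: Never true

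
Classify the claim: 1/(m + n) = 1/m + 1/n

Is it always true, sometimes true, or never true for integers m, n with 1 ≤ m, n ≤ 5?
Never true

The claim fails for every pair in the range. For instance at (m, n) = (1, 2): LHS = 1/3, RHS = 3/2.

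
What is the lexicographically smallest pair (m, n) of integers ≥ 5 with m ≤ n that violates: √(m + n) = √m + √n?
(m, n) = (5, 5)

Substituting (5, 5) into the claim:
LHS = √(5 + 5) = √(10) ≈ 3.162
RHS = √5 + √5 = 2·√(5) ≈ 4.472

Since LHS ≠ RHS, this pair disproves the claim, and no lexicographically smaller pair (m ≤ n, integers ≥ 5) does.

For instance (6, 6) is also a counterexample (LHS = 2·√(3) ≈ 3.464, RHS = 2·√(6) ≈ 4.899), but it's lexicographically larger.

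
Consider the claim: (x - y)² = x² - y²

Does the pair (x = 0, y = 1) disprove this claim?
Substituting x = 0, y = 1:
LHS = (0 - 1)² = 1
RHS = 0² - 1² = -1

Since LHS ≠ RHS, this pair disproves the claim.

Answer: Yes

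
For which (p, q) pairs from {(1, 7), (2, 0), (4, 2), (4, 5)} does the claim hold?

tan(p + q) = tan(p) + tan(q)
(2, 0)

Testing each pair:
(1, 7): LHS = tan(8) ≈ -6.8, RHS = tan(7) + tan(1) ≈ 2.429 → fails
(2, 0): LHS = tan(2) ≈ -2.185, RHS = tan(2) ≈ -2.185 → holds
(4, 2): LHS = tan(6) ≈ -0.291, RHS = tan(2) + tan(4) ≈ -1.027 → fails
(4, 5): LHS = tan(9) ≈ -0.4523, RHS = tan(5) + tan(4) ≈ -2.223 → fails

1 of 4 pairs satisfies the claim.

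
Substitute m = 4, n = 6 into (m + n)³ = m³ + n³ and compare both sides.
LHS = (4 + 6)³ = 1000
RHS = 4³ + 6³ = 280

LHS ≠ RHS, so the equation does not hold here.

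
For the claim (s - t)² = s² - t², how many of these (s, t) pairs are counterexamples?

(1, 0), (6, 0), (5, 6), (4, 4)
Testing each pair:
(1, 0): LHS = 1, RHS = 1 → satisfies claim
(6, 0): LHS = 36, RHS = 36 → satisfies claim
(5, 6): LHS = 1, RHS = -11 → counterexample
(4, 4): LHS = 0, RHS = 0 → satisfies claim

That makes 1 counterexample.

Answer: 1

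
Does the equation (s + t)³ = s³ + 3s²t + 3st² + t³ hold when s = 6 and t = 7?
Holds

Substituting s = 6, t = 7:

LHS = (6 + 7)³ = 2197
RHS = 6³ + 3·6²·7 + 3·6·7² + 7³ = 2197

LHS = RHS, so the equation holds at this point.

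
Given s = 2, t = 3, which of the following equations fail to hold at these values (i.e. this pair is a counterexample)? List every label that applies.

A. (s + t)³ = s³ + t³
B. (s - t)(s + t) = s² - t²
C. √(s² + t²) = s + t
Evaluating each claim at the given values:
A. LHS = 125, RHS = 35 → fails here (LHS ≠ RHS)
B. LHS = -5, RHS = -5 → holds here (LHS = RHS)
C. LHS = √(13) ≈ 3.606, RHS = 5 → fails here (LHS ≠ RHS)

Answer: A, C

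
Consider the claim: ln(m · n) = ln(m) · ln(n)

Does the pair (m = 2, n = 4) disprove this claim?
Substituting m = 2, n = 4:
LHS = ln(2 · 4) = ln(8) ≈ 2.079
RHS = ln(2) · ln(4) ≈ 0.9609

Since LHS ≠ RHS, this pair disproves the claim.

Answer: Yes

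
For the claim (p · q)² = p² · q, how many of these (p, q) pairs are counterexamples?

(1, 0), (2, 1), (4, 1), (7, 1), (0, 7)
0

Testing each pair:
(1, 0): LHS = 0, RHS = 0 → satisfies claim
(2, 1): LHS = 4, RHS = 4 → satisfies claim
(4, 1): LHS = 16, RHS = 16 → satisfies claim
(7, 1): LHS = 49, RHS = 49 → satisfies claim
(0, 7): LHS = 0, RHS = 0 → satisfies claim

That makes 0 counterexamples.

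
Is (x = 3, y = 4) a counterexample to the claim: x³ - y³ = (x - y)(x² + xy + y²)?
No

Substituting x = 3, y = 4:
LHS = 3³ - 4³ = -37
RHS = (3 - 4)(3² + 3·4 + 4²) = -37

The sides agree, so this pair does not disprove the claim.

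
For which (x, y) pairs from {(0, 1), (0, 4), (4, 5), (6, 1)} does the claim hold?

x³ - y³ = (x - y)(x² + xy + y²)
All pairs

Testing each pair:
(0, 1): LHS = -1, RHS = -1 → holds
(0, 4): LHS = -64, RHS = -64 → holds
(4, 5): LHS = -61, RHS = -61 → holds
(6, 1): LHS = 215, RHS = 215 → holds

Every pair satisfies the claim.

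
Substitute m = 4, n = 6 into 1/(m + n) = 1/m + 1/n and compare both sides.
LHS = 1/(4 + 6) = 1/10
RHS = 1/4 + 1/6 = 5/12

LHS ≠ RHS, so the equation does not hold here.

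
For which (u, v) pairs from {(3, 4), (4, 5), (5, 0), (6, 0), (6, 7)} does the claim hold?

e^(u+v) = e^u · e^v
All pairs

Testing each pair:
(3, 4): LHS = e^7 ≈ 1097, RHS = e^7 ≈ 1097 → holds
(4, 5): LHS = e^9 ≈ 8103, RHS = e^9 ≈ 8103 → holds
(5, 0): LHS = e^5 ≈ 148.4, RHS = e^5 ≈ 148.4 → holds
(6, 0): LHS = e^6 ≈ 403.4, RHS = e^6 ≈ 403.4 → holds
(6, 7): LHS = e^13 ≈ 442413.4, RHS = e^13 ≈ 442413.4 → holds

Every pair satisfies the claim.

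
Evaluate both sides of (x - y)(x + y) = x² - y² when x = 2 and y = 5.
LHS = (2 - 5)(2 + 5) = -21
RHS = 2² - 5² = -21

LHS = RHS: the two sides agree.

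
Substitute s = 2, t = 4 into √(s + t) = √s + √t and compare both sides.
LHS = √(2 + 4) = √(6) ≈ 2.449
RHS = √2 + √4 = √(2) + 2 ≈ 3.414

LHS ≠ RHS (they differ by about 0.9647), so the equation does not hold here.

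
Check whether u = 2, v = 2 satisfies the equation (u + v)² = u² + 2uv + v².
Holds

Substituting u = 2, v = 2:

LHS = (2 + 2)² = 16
RHS = 2² + 2·2·2 + 2² = 16

LHS = RHS, so the equation holds at this point.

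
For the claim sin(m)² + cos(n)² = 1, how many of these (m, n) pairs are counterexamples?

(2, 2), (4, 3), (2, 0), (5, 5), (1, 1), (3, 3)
2

Testing each pair:
(2, 2): LHS = cos(2)² + sin(2)² = 1, RHS = 1 → satisfies claim
(4, 3): LHS = sin(4)² + cos(3)² ≈ 1.553, RHS = 1 → counterexample
(2, 0): LHS = sin(2)² + 1 ≈ 1.827, RHS = 1 → counterexample
(5, 5): LHS = cos(5)² + sin(5)² = 1, RHS = 1 → satisfies claim
(1, 1): LHS = cos(1)² + sin(1)² = 1, RHS = 1 → satisfies claim
(3, 3): LHS = sin(3)² + cos(3)² = 1, RHS = 1 → satisfies claim

That makes 2 counterexamples.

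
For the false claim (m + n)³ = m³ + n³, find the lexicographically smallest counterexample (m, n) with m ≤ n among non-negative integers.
(m, n) = (1, 1)

At (0, 2): both sides equal 8, so it holds there.
At (0, 7): both sides equal 343, so it holds there.

Substituting (1, 1) into the claim:
LHS = (1 + 1)³ = 8
RHS = 1³ + 1³ = 2

Since LHS ≠ RHS, this pair disproves the claim, and no lexicographically smaller pair (m ≤ n, non-negative integers) does.

For instance (3, 4) is also a counterexample (LHS = 343, RHS = 91), but it's lexicographically larger.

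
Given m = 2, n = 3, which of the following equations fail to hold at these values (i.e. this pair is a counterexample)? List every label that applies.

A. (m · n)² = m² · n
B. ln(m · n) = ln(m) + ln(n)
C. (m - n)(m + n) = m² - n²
A

Evaluating each claim at the given values:
A. LHS = 36, RHS = 12 → fails here (LHS ≠ RHS)
B. LHS = ln(6) ≈ 1.792, RHS = ln(2) + ln(3) ≈ 1.792 → holds here (LHS = RHS)
C. LHS = -5, RHS = -5 → holds here (LHS = RHS)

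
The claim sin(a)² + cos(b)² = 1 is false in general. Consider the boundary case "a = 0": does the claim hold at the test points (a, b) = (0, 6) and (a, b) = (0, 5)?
At (0, 6): LHS = cos(6)² ≈ 0.9219 ≠ RHS = 1
At (0, 5): LHS = cos(5)² ≈ 0.08046 ≠ RHS = 1

Answer: No, fails at both test points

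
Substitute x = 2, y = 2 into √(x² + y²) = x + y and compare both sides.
LHS = √(2² + 2²) = 2·√(2) ≈ 2.828
RHS = 2 + 2 = 4

LHS ≠ RHS (they differ by about 1.172), so the equation does not hold here.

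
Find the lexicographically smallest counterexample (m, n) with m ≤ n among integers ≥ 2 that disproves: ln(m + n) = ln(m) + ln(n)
(m, n) = (2, 3)

At (2, 2): both sides equal ln(4) ≈ 1.386, so it holds there.

Substituting (2, 3) into the claim:
LHS = ln(2 + 3) = ln(5) ≈ 1.609
RHS = ln(2) + ln(3) ≈ 1.792

Since LHS ≠ RHS, this pair disproves the claim, and no lexicographically smaller pair (m ≤ n, integers ≥ 2) does.

For instance (4, 5) is also a counterexample (LHS = ln(9) ≈ 2.197, RHS = ln(4) + ln(5) ≈ 2.996), but it's lexicographically larger.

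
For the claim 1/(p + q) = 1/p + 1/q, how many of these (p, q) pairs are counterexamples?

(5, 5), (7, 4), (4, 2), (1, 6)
Testing each pair:
(5, 5): LHS = 1/10, RHS = 2/5 → counterexample
(7, 4): LHS = 1/11, RHS = 11/28 → counterexample
(4, 2): LHS = 1/6, RHS = 3/4 → counterexample
(1, 6): LHS = 1/7, RHS = 7/6 → counterexample

That makes 4 counterexamples.

Answer: 4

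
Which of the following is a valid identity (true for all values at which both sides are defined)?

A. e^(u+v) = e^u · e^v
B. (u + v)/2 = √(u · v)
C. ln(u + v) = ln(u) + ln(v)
A: holds — e.g. at (6, 7), both sides equal e^13 ≈ 442413.4.
B: fails at (2, 4) — LHS = 3, RHS = 2·√(2) ≈ 2.828.
C: fails at (2, 3) — LHS = ln(5) ≈ 1.609, RHS = ln(2) + ln(3) ≈ 1.792.

Answer: A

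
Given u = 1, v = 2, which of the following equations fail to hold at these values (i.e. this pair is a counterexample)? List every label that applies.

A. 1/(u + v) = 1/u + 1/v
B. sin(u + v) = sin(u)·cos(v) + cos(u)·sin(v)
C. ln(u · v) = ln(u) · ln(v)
Evaluating each claim at the given values:
A. LHS = 1/3, RHS = 3/2 → fails here (LHS ≠ RHS)
B. LHS = sin(3) ≈ 0.1411, RHS = sin(1)·cos(2) + sin(2)·cos(1) ≈ 0.1411 → holds here (LHS = RHS)
C. LHS = ln(2) ≈ 0.6931, RHS = 0 → fails here (LHS ≠ RHS)

Answer: A, C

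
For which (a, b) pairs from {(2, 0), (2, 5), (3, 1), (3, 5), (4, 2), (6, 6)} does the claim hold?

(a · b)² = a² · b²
All pairs

Testing each pair:
(2, 0): LHS = 0, RHS = 0 → holds
(2, 5): LHS = 100, RHS = 100 → holds
(3, 1): LHS = 9, RHS = 9 → holds
(3, 5): LHS = 225, RHS = 225 → holds
(4, 2): LHS = 64, RHS = 64 → holds
(6, 6): LHS = 1296, RHS = 1296 → holds

Every pair satisfies the claim.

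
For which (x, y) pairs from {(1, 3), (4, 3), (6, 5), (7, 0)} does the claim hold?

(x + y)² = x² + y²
(7, 0)

Testing each pair:
(1, 3): LHS = 16, RHS = 10 → fails
(4, 3): LHS = 49, RHS = 25 → fails
(6, 5): LHS = 121, RHS = 61 → fails
(7, 0): LHS = 49, RHS = 49 → holds

1 of 4 pairs satisfies the claim.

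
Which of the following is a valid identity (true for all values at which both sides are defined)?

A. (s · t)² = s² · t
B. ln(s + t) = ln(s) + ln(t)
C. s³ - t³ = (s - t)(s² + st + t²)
A: fails at (2, 5) — LHS = 100, RHS = 20.
B: fails at (1, 5) — LHS = ln(6) ≈ 1.792, RHS = ln(5) ≈ 1.609.
C: holds — e.g. at (4, 4), both sides equal 0.

Answer: C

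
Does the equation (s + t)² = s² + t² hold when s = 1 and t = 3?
Substituting s = 1, t = 3:

LHS = (1 + 3)² = 16
RHS = 1² + 3² = 10

LHS ≠ RHS, so the equation does not hold at this point.

Answer: Fails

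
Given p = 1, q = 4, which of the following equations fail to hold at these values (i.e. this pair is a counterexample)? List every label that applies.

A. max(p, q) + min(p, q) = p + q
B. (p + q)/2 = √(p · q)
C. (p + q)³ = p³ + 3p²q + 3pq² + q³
B

Evaluating each claim at the given values:
A. LHS = 5, RHS = 5 → holds here (LHS = RHS)
B. LHS = 5/2, RHS = 2 → fails here (LHS ≠ RHS)
C. LHS = 125, RHS = 125 → holds here (LHS = RHS)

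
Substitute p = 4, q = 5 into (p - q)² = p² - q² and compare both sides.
LHS = (4 - 5)² = 1
RHS = 4² - 5² = -9

LHS ≠ RHS, so the equation does not hold here.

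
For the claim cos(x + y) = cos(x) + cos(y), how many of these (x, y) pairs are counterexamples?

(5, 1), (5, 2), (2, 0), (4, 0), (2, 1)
5

Testing each pair:
(5, 1): LHS = cos(6) ≈ 0.9602, RHS = cos(5) + cos(1) ≈ 0.824 → counterexample
(5, 2): LHS = cos(7) ≈ 0.7539, RHS = cos(2) + cos(5) ≈ -0.1325 → counterexample
(2, 0): LHS = cos(2) ≈ -0.4161, RHS = cos(2) + 1 ≈ 0.5839 → counterexample
(4, 0): LHS = cos(4) ≈ -0.6536, RHS = cos(4) + 1 ≈ 0.3464 → counterexample
(2, 1): LHS = cos(3) ≈ -0.99, RHS = cos(2) + cos(1) ≈ 0.1242 → counterexample

That makes 5 counterexamples.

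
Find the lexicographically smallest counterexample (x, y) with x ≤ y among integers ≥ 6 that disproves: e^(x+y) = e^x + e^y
(x, y) = (6, 6)

Substituting (6, 6) into the claim:
LHS = e^(6+6) = e^12 ≈ 162754.8
RHS = e^6 + e^6 = 2·e^6 ≈ 806.9

Since LHS ≠ RHS, this pair disproves the claim, and no lexicographically smaller pair (x ≤ y, integers ≥ 6) does.

For instance (12, 13) is also a counterexample (LHS = e^25 ≈ 72004899337.4, RHS = e^12 + e^13 ≈ 605168.2), but it's lexicographically larger.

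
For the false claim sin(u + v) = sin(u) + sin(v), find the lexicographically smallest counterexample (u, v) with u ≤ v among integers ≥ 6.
Substituting (6, 6) into the claim:
LHS = sin(6 + 6) = sin(12) ≈ -0.5366
RHS = sin(6) + sin(6) = 2·sin(6) ≈ -0.5588

Since LHS ≠ RHS, this pair disproves the claim, and no lexicographically smaller pair (u ≤ v, integers ≥ 6) does.

For instance (11, 12) is also a counterexample (LHS = sin(23) ≈ -0.8462, RHS = sin(11) + sin(12) ≈ -1.537), but it's lexicographically larger.

Answer: (u, v) = (6, 6)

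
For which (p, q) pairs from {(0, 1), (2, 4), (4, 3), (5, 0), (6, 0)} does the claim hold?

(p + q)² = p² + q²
Testing each pair:
(0, 1): LHS = 1, RHS = 1 → holds
(2, 4): LHS = 36, RHS = 20 → fails
(4, 3): LHS = 49, RHS = 25 → fails
(5, 0): LHS = 25, RHS = 25 → holds
(6, 0): LHS = 36, RHS = 36 → holds

3 of 5 pairs satisfy the claim.

Answer: (0, 1), (5, 0), (6, 0)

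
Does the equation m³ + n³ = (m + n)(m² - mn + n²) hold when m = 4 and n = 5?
Substituting m = 4, n = 5:

LHS = 4³ + 5³ = 189
RHS = (4 + 5)(4² - 4·5 + 5²) = 189

LHS = RHS, so the equation holds at this point.

Answer: Holds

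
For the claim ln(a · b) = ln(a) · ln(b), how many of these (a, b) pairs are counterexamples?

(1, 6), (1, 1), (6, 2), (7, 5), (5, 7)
Testing each pair:
(1, 6): LHS = ln(6) ≈ 1.792, RHS = 0 → counterexample
(1, 1): LHS = 0, RHS = 0 → satisfies claim
(6, 2): LHS = ln(12) ≈ 2.485, RHS = ln(2)·ln(6) ≈ 1.242 → counterexample
(7, 5): LHS = ln(35) ≈ 3.555, RHS = ln(5)·ln(7) ≈ 3.132 → counterexample
(5, 7): LHS = ln(35) ≈ 3.555, RHS = ln(5)·ln(7) ≈ 3.132 → counterexample

That makes 4 counterexamples.

Answer: 4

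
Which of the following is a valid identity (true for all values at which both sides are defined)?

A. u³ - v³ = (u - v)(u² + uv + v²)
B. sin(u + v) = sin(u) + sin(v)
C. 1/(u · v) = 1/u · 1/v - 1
A: holds — e.g. at (3, 7), both sides equal -316.
B: fails at (1, 5) — LHS = sin(6) ≈ -0.2794, RHS = sin(5) + sin(1) ≈ -0.1175.
C: fails at (5, 8) — LHS = 1/40, RHS = -39/40.

Answer: A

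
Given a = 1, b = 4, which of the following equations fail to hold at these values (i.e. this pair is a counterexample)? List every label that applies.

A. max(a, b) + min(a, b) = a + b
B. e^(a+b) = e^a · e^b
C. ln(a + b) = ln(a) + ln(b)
Evaluating each claim at the given values:
A. LHS = 5, RHS = 5 → holds here (LHS = RHS)
B. LHS = e^5 ≈ 148.4, RHS = e^5 ≈ 148.4 → holds here (LHS = RHS)
C. LHS = ln(5) ≈ 1.609, RHS = ln(4) ≈ 1.386 → fails here (LHS ≠ RHS)

Answer: C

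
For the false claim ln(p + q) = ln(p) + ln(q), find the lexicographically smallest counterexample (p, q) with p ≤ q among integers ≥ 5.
(p, q) = (5, 5)

Substituting (5, 5) into the claim:
LHS = ln(5 + 5) = ln(10) ≈ 2.303
RHS = ln(5) + ln(5) = 2·ln(5) ≈ 3.219

Since LHS ≠ RHS, this pair disproves the claim, and no lexicographically smaller pair (p ≤ q, integers ≥ 5) does.

For instance (8, 10) is also a counterexample (LHS = ln(18) ≈ 2.89, RHS = ln(8) + ln(10) ≈ 4.382), but it's lexicographically larger.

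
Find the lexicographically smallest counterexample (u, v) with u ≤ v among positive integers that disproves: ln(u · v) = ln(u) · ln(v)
(u, v) = (1, 2)

Substituting (1, 2) into the claim:
LHS = ln(1 · 2) = ln(2) ≈ 0.6931
RHS = ln(1) · ln(2) = 0

Since LHS ≠ RHS, this pair disproves the claim, and no lexicographically smaller pair (u ≤ v, positive integers) does.

For instance (4, 5) is also a counterexample (LHS = ln(20) ≈ 2.996, RHS = ln(4)·ln(5) ≈ 2.231), but it's lexicographically larger.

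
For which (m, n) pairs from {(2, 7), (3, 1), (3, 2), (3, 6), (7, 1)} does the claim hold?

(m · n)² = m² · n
(3, 1), (7, 1)

Testing each pair:
(2, 7): LHS = 196, RHS = 28 → fails
(3, 1): LHS = 9, RHS = 9 → holds
(3, 2): LHS = 36, RHS = 18 → fails
(3, 6): LHS = 324, RHS = 54 → fails
(7, 1): LHS = 49, RHS = 49 → holds

2 of 5 pairs satisfy the claim.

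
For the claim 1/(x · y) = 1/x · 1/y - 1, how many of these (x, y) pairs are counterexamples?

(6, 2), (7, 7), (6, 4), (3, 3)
4

Testing each pair:
(6, 2): LHS = 1/12, RHS = -11/12 → counterexample
(7, 7): LHS = 1/49, RHS = -48/49 → counterexample
(6, 4): LHS = 1/24, RHS = -23/24 → counterexample
(3, 3): LHS = 1/9, RHS = -8/9 → counterexample

That makes 4 counterexamples.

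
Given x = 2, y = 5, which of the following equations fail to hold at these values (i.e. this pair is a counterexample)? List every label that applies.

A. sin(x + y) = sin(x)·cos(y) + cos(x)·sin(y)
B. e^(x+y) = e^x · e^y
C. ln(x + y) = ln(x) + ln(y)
C

Evaluating each claim at the given values:
A. LHS = sin(7) ≈ 0.657, RHS = sin(2)·cos(5) + sin(5)·cos(2) ≈ 0.657 → holds here (LHS = RHS)
B. LHS = e^7 ≈ 1097, RHS = e^7 ≈ 1097 → holds here (LHS = RHS)
C. LHS = ln(7) ≈ 1.946, RHS = ln(2) + ln(5) ≈ 2.303 → fails here (LHS ≠ RHS)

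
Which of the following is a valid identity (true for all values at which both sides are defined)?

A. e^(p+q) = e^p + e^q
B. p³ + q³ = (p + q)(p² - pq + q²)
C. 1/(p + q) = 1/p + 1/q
A: fails at (3, 3) — LHS = e^6 ≈ 403.4, RHS = 2·e^3 ≈ 40.17.
B: holds — e.g. at (5, 5), both sides equal 250.
C: fails at (5, 5) — LHS = 1/10, RHS = 2/5.

Answer: B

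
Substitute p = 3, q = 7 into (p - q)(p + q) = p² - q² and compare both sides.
LHS = (3 - 7)(3 + 7) = -40
RHS = 3² - 7² = -40

LHS = RHS: the two sides agree.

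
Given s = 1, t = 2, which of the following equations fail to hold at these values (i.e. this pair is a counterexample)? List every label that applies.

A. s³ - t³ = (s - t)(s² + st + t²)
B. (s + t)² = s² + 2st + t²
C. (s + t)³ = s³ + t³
C

Evaluating each claim at the given values:
A. LHS = -7, RHS = -7 → holds here (LHS = RHS)
B. LHS = 9, RHS = 9 → holds here (LHS = RHS)
C. LHS = 27, RHS = 9 → fails here (LHS ≠ RHS)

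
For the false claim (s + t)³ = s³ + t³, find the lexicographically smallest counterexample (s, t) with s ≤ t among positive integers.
Substituting (1, 1) into the claim:
LHS = (1 + 1)³ = 8
RHS = 1³ + 1³ = 2

Since LHS ≠ RHS, this pair disproves the claim, and no lexicographically smaller pair (s ≤ t, positive integers) does.

For instance (1, 4) is also a counterexample (LHS = 125, RHS = 65), but it's lexicographically larger.

Answer: (s, t) = (1, 1)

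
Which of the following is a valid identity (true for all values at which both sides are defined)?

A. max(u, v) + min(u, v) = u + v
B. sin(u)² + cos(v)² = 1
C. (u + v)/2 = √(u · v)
A: holds — e.g. at (4, 5), both sides equal 9.
B: fails at (4, 6) — LHS = sin(4)² + cos(6)² ≈ 1.495, RHS = 1.
C: fails at (0, 1) — LHS = 1/2, RHS = 0.

Answer: A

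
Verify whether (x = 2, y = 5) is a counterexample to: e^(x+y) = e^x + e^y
Yes

Substituting x = 2, y = 5:
LHS = e^(2+5) = e^7 ≈ 1097
RHS = e^2 + e^5 ≈ 155.8

Since LHS ≠ RHS, this pair disproves the claim.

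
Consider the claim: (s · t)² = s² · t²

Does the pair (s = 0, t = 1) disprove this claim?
No

Substituting s = 0, t = 1:
LHS = (0 · 1)² = 0
RHS = 0² · 1² = 0

The sides agree, so this pair does not disprove the claim.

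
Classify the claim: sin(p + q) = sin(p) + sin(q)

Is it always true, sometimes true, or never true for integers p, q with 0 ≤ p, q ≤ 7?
It holds at (p, q) = (6, 0) (both sides equal sin(6) ≈ -0.2794), but fails at (p, q) = (6, 7) (LHS = sin(13) ≈ 0.4202, RHS = sin(6) + sin(7) ≈ 0.3776).

Answer: Sometimes true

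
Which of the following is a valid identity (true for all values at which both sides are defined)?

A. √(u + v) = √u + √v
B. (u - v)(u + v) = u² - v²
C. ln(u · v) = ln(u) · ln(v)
B

A: fails at (2, 7) — LHS = 3, RHS = √(2) + √(7) ≈ 4.06.
B: holds — e.g. at (3, 3), both sides equal 0.
C: fails at (5, 8) — LHS = ln(40) ≈ 3.689, RHS = ln(5)·ln(8) ≈ 3.347.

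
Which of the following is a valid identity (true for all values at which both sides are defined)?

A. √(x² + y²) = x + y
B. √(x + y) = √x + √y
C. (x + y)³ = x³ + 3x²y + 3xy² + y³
A: fails at (2, 7) — LHS = √(53) ≈ 7.28, RHS = 9.
B: fails at (3, 5) — LHS = 2·√(2) ≈ 2.828, RHS = √(3) + √(5) ≈ 3.968.
C: holds — e.g. at (5, 8), both sides equal 2197.

Answer: C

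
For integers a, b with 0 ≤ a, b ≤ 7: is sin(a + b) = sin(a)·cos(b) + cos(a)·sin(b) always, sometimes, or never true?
Always true

The identity holds for every pair in the range. For instance at (a, b) = (3, 1): both sides equal sin(4) ≈ -0.7568.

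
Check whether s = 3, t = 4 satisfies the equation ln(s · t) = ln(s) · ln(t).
Fails

Substituting s = 3, t = 4:

LHS = ln(3 · 4) = ln(12) ≈ 2.485
RHS = ln(3) · ln(4) ≈ 1.523

LHS ≠ RHS, so the equation does not hold at this point.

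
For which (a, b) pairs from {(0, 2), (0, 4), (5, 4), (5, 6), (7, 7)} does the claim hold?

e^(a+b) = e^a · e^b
All pairs

Testing each pair:
(0, 2): LHS = e^2 ≈ 7.389, RHS = e^2 ≈ 7.389 → holds
(0, 4): LHS = e^4 ≈ 54.6, RHS = e^4 ≈ 54.6 → holds
(5, 4): LHS = e^9 ≈ 8103, RHS = e^9 ≈ 8103 → holds
(5, 6): LHS = e^11 ≈ 59874.1, RHS = e^11 ≈ 59874.1 → holds
(7, 7): LHS = e^14 ≈ 1202604.3, RHS = e^14 ≈ 1202604.3 → holds

Every pair satisfies the claim.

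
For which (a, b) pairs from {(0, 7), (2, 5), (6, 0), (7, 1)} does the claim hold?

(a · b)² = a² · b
(0, 7), (6, 0), (7, 1)

Testing each pair:
(0, 7): LHS = 0, RHS = 0 → holds
(2, 5): LHS = 100, RHS = 20 → fails
(6, 0): LHS = 0, RHS = 0 → holds
(7, 1): LHS = 49, RHS = 49 → holds

3 of 4 pairs satisfy the claim.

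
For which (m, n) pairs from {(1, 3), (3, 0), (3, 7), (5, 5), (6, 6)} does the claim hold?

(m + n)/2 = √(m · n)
(5, 5), (6, 6)

Testing each pair:
(1, 3): LHS = 2, RHS = √(3) ≈ 1.732 → fails
(3, 0): LHS = 3/2, RHS = 0 → fails
(3, 7): LHS = 5, RHS = √(21) ≈ 4.583 → fails
(5, 5): LHS = 5, RHS = 5 → holds
(6, 6): LHS = 6, RHS = 6 → holds

2 of 5 pairs satisfy the claim.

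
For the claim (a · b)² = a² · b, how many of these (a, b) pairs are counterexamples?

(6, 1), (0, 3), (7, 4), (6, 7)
Testing each pair:
(6, 1): LHS = 36, RHS = 36 → satisfies claim
(0, 3): LHS = 0, RHS = 0 → satisfies claim
(7, 4): LHS = 784, RHS = 196 → counterexample
(6, 7): LHS = 1764, RHS = 252 → counterexample

That makes 2 counterexamples.

Answer: 2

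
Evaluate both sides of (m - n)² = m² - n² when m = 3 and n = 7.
LHS = (3 - 7)² = 16
RHS = 3² - 7² = -40

LHS ≠ RHS, so the equation does not hold here.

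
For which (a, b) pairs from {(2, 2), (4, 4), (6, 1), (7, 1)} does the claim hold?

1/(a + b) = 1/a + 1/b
Testing each pair:
(2, 2): LHS = 1/4, RHS = 1 → fails
(4, 4): LHS = 1/8, RHS = 1/2 → fails
(6, 1): LHS = 1/7, RHS = 7/6 → fails
(7, 1): LHS = 1/8, RHS = 8/7 → fails

No pair satisfies the claim.

Answer: None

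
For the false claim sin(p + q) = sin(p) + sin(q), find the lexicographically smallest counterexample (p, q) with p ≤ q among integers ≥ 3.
Substituting (3, 3) into the claim:
LHS = sin(3 + 3) = sin(6) ≈ -0.2794
RHS = sin(3) + sin(3) = 2·sin(3) ≈ 0.2822

Since LHS ≠ RHS, this pair disproves the claim, and no lexicographically smaller pair (p ≤ q, integers ≥ 3) does.

For instance (4, 10) is also a counterexample (LHS = sin(14) ≈ 0.9906, RHS = sin(4) + sin(10) ≈ -1.301), but it's lexicographically larger.

Answer: (p, q) = (3, 3)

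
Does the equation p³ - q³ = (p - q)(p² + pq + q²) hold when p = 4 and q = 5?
Substituting p = 4, q = 5:

LHS = 4³ - 5³ = -61
RHS = (4 - 5)(4² + 4·5 + 5²) = -61

LHS = RHS, so the equation holds at this point.

Answer: Holds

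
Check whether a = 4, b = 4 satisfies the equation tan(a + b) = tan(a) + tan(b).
Fails

Substituting a = 4, b = 4:

LHS = tan(4 + 4) = tan(8) ≈ -6.8
RHS = tan(4) + tan(4) = 2·tan(4) ≈ 2.316

LHS ≠ RHS, so the equation does not hold at this point.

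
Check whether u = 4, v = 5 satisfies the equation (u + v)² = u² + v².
Fails

Substituting u = 4, v = 5:

LHS = (4 + 5)² = 81
RHS = 4² + 5² = 41

LHS ≠ RHS, so the equation does not hold at this point.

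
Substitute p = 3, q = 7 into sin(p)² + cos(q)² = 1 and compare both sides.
LHS = sin(3)² + cos(7)² ≈ 0.5883
RHS = 1

LHS ≠ RHS (they differ by about 0.4117), so the equation does not hold here.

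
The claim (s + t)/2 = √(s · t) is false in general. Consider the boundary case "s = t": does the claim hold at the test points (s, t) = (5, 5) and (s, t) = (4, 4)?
At (5, 5): LHS = 5, RHS = 5 → equal
At (4, 4): LHS = 4, RHS = 4 → equal

So the claim does hold at both of these boundary points, even though it is not an identity.

Answer: Yes, holds at both test points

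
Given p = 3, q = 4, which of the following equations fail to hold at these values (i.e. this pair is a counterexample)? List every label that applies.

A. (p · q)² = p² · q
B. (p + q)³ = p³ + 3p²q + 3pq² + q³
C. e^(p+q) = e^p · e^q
A

Evaluating each claim at the given values:
A. LHS = 144, RHS = 36 → fails here (LHS ≠ RHS)
B. LHS = 343, RHS = 343 → holds here (LHS = RHS)
C. LHS = e^7 ≈ 1097, RHS = e^7 ≈ 1097 → holds here (LHS = RHS)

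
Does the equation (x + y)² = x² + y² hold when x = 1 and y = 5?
Fails

Substituting x = 1, y = 5:

LHS = (1 + 5)² = 36
RHS = 1² + 5² = 26

LHS ≠ RHS, so the equation does not hold at this point.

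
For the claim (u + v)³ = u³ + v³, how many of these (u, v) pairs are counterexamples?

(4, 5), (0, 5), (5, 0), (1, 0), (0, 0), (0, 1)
1

Testing each pair:
(4, 5): LHS = 729, RHS = 189 → counterexample
(0, 5): LHS = 125, RHS = 125 → satisfies claim
(5, 0): LHS = 125, RHS = 125 → satisfies claim
(1, 0): LHS = 1, RHS = 1 → satisfies claim
(0, 0): LHS = 0, RHS = 0 → satisfies claim
(0, 1): LHS = 1, RHS = 1 → satisfies claim

That makes 1 counterexample.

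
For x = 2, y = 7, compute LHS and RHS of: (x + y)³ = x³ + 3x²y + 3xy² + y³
LHS = (2 + 7)³ = 729
RHS = 2³ + 3·2²·7 + 3·2·7² + 7³ = 729

LHS = RHS: the two sides agree.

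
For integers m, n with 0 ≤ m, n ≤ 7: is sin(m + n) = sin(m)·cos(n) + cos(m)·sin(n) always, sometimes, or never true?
Always true

The identity holds for every pair in the range. For instance at (m, n) = (4, 1): both sides equal sin(5) ≈ -0.9589.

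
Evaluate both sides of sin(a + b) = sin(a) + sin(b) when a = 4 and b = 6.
LHS = sin(4 + 6) = sin(10) ≈ -0.544
RHS = sin(4) + sin(6) ≈ -1.036

LHS ≠ RHS (they differ by about 0.4922), so the equation does not hold here.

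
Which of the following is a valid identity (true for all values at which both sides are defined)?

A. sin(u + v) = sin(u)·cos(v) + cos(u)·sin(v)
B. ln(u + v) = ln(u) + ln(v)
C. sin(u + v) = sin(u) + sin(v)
A: holds — e.g. at (4, 6), both sides equal sin(10) ≈ -0.544.
B: fails at (1, 2) — LHS = ln(3) ≈ 1.099, RHS = ln(2) ≈ 0.6931.
C: fails at (2, 2) — LHS = sin(4) ≈ -0.7568, RHS = 2·sin(2) ≈ 1.819.

Answer: A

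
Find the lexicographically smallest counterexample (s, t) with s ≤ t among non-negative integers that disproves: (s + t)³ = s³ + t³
Substituting (1, 1) into the claim:
LHS = (1 + 1)³ = 8
RHS = 1³ + 1³ = 2

Since LHS ≠ RHS, this pair disproves the claim, and no lexicographically smaller pair (s ≤ t, non-negative integers) does.

For instance (2, 5) is also a counterexample (LHS = 343, RHS = 133), but it's lexicographically larger.

Answer: (s, t) = (1, 1)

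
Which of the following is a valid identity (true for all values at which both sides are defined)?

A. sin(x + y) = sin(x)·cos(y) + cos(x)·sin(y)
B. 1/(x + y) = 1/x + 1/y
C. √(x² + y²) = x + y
A: holds — e.g. at (1, 4), both sides equal sin(5) ≈ -0.9589.
B: fails at (1, 5) — LHS = 1/6, RHS = 6/5.
C: fails at (3, 3) — LHS = 3·√(2) ≈ 4.243, RHS = 6.

Answer: A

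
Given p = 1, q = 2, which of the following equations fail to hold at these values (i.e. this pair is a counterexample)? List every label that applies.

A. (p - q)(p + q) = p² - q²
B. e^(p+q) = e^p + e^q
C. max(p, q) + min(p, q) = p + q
Evaluating each claim at the given values:
A. LHS = -3, RHS = -3 → holds here (LHS = RHS)
B. LHS = e^3 ≈ 20.09, RHS = e + e^2 ≈ 10.11 → fails here (LHS ≠ RHS)
C. LHS = 3, RHS = 3 → holds here (LHS = RHS)

Answer: B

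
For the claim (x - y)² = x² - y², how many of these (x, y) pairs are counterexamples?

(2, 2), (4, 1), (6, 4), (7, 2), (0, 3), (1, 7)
5

Testing each pair:
(2, 2): LHS = 0, RHS = 0 → satisfies claim
(4, 1): LHS = 9, RHS = 15 → counterexample
(6, 4): LHS = 4, RHS = 20 → counterexample
(7, 2): LHS = 25, RHS = 45 → counterexample
(0, 3): LHS = 9, RHS = -9 → counterexample
(1, 7): LHS = 36, RHS = -48 → counterexample

That makes 5 counterexamples.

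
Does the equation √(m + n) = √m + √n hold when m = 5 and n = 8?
Fails

Substituting m = 5, n = 8:

LHS = √(5 + 8) = √(13) ≈ 3.606
RHS = √5 + √8 = √(5) + 2·√(2) ≈ 5.064

LHS ≠ RHS, so the equation does not hold at this point.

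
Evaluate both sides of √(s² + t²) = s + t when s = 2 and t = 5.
LHS = √(2² + 5²) = √(29) ≈ 5.385
RHS = 2 + 5 = 7

LHS ≠ RHS (they differ by about 1.615), so the equation does not hold here.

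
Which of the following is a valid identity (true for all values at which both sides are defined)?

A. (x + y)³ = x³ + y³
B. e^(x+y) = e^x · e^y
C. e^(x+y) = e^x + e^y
A: fails at (2, 7) — LHS = 729, RHS = 351.
B: holds — e.g. at (6, 7), both sides equal e^13 ≈ 442413.4.
C: fails at (2, 7) — LHS = e^9 ≈ 8103, RHS = e^2 + e^7 ≈ 1104.

Answer: B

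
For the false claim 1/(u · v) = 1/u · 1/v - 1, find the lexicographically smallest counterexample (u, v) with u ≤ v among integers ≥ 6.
(u, v) = (6, 6)

Substituting (6, 6) into the claim:
LHS = 1/(6 · 6) = 1/36
RHS = 1/6 · 1/6 - 1 = -35/36

Since LHS ≠ RHS, this pair disproves the claim, and no lexicographically smaller pair (u ≤ v, integers ≥ 6) does.

For instance (8, 10) is also a counterexample (LHS = 1/80, RHS = -79/80), but it's lexicographically larger.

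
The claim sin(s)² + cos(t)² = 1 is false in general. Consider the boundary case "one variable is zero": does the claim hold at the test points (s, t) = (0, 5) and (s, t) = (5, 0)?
No, fails at both test points

At (0, 5): LHS = cos(5)² ≈ 0.08046 ≠ RHS = 1
At (5, 0): LHS = sin(5)² + 1 ≈ 1.92 ≠ RHS = 1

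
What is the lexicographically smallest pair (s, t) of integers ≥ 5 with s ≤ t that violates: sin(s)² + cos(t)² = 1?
Substituting (5, 6) into the claim:
LHS = sin(5)² + cos(6)² ≈ 1.841
RHS = 1

Since LHS ≠ RHS, this pair disproves the claim, and no lexicographically smaller pair (s ≤ t, integers ≥ 5) does.

For instance (9, 10) is also a counterexample (LHS = sin(9)² + cos(10)² ≈ 0.8739, RHS = 1), but it's lexicographically larger.

Answer: (s, t) = (5, 6)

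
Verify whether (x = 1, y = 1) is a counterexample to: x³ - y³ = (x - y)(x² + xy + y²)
No

Substituting x = 1, y = 1:
LHS = 1³ - 1³ = 0
RHS = (1 - 1)(1² + 1·1 + 1²) = 0

The sides agree, so this pair does not disprove the claim.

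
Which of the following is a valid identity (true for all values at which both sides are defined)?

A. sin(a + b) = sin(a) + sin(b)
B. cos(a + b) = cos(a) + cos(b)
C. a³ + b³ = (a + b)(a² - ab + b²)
C

A: fails at (2, 5) — LHS = sin(7) ≈ 0.657, RHS = sin(5) + sin(2) ≈ -0.04963.
B: fails at (2, 2) — LHS = cos(4) ≈ -0.6536, RHS = 2·cos(2) ≈ -0.8323.
C: holds — e.g. at (3, 5), both sides equal 152.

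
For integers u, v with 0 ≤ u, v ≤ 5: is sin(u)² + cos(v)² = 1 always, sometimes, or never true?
Sometimes true

It holds at (u, v) = (3, 3) (both sides equal 1), but fails at (u, v) = (3, 2) (LHS = sin(3)² + cos(2)² ≈ 0.1931, RHS = 1).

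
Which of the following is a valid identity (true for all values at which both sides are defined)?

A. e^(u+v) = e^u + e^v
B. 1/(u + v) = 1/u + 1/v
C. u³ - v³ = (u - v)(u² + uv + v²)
A: fails at (2, 5) — LHS = e^7 ≈ 1097, RHS = e^2 + e^5 ≈ 155.8.
B: fails at (3, 4) — LHS = 1/7, RHS = 7/12.
C: holds — e.g. at (1, 4), both sides equal -63.

Answer: C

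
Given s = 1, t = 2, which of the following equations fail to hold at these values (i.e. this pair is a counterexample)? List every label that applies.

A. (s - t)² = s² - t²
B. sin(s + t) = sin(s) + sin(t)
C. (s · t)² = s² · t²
A, B

Evaluating each claim at the given values:
A. LHS = 1, RHS = -3 → fails here (LHS ≠ RHS)
B. LHS = sin(3) ≈ 0.1411, RHS = sin(1) + sin(2) ≈ 1.751 → fails here (LHS ≠ RHS)
C. LHS = 4, RHS = 4 → holds here (LHS = RHS)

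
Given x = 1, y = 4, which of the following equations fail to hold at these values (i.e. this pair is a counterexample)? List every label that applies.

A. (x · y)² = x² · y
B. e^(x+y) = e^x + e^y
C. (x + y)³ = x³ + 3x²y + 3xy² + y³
A, B

Evaluating each claim at the given values:
A. LHS = 16, RHS = 4 → fails here (LHS ≠ RHS)
B. LHS = e^5 ≈ 148.4, RHS = e + e^4 ≈ 57.32 → fails here (LHS ≠ RHS)
C. LHS = 125, RHS = 125 → holds here (LHS = RHS)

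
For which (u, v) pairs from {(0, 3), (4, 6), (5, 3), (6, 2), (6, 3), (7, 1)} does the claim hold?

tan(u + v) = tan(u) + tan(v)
Testing each pair:
(0, 3): LHS = tan(3) ≈ -0.1425, RHS = tan(3) ≈ -0.1425 → holds
(4, 6): LHS = tan(10) ≈ 0.6484, RHS = tan(6) + tan(4) ≈ 0.8668 → fails
(5, 3): LHS = tan(8) ≈ -6.8, RHS = tan(5) + tan(3) ≈ -3.523 → fails
(6, 2): LHS = tan(8) ≈ -6.8, RHS = tan(2) + tan(6) ≈ -2.476 → fails
(6, 3): LHS = tan(9) ≈ -0.4523, RHS = tan(6) + tan(3) ≈ -0.4336 → fails
(7, 1): LHS = tan(8) ≈ -6.8, RHS = tan(7) + tan(1) ≈ 2.429 → fails

1 of 6 pairs satisfies the claim.

Answer: (0, 3)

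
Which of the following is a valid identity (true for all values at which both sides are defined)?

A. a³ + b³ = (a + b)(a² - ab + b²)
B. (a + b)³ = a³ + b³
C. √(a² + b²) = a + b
A: holds — e.g. at (0, 1), both sides equal 1.
B: fails at (1, 2) — LHS = 27, RHS = 9.
C: fails at (1, 5) — LHS = √(26) ≈ 5.099, RHS = 6.

Answer: A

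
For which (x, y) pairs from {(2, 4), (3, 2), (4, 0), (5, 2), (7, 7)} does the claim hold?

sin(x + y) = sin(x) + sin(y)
Testing each pair:
(2, 4): LHS = sin(6) ≈ -0.2794, RHS = sin(4) + sin(2) ≈ 0.1525 → fails
(3, 2): LHS = sin(5) ≈ -0.9589, RHS = sin(3) + sin(2) ≈ 1.05 → fails
(4, 0): LHS = sin(4) ≈ -0.7568, RHS = sin(4) ≈ -0.7568 → holds
(5, 2): LHS = sin(7) ≈ 0.657, RHS = sin(5) + sin(2) ≈ -0.04963 → fails
(7, 7): LHS = sin(14) ≈ 0.9906, RHS = 2·sin(7) ≈ 1.314 → fails

1 of 5 pairs satisfies the claim.

Answer: (4, 0)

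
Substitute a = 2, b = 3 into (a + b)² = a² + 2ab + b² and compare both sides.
LHS = (2 + 3)² = 25
RHS = 2² + 2·2·3 + 3² = 25

LHS = RHS: the two sides agree.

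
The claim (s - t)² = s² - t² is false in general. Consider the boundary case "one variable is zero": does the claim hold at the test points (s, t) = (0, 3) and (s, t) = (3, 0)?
Only at (3, 0)

At (0, 3): LHS = 9 ≠ RHS = -9
At (3, 0): LHS = 9, RHS = 9 → equal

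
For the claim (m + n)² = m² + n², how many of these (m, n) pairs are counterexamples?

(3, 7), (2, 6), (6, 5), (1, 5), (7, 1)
Testing each pair:
(3, 7): LHS = 100, RHS = 58 → counterexample
(2, 6): LHS = 64, RHS = 40 → counterexample
(6, 5): LHS = 121, RHS = 61 → counterexample
(1, 5): LHS = 36, RHS = 26 → counterexample
(7, 1): LHS = 64, RHS = 50 → counterexample

That makes 5 counterexamples.

Answer: 5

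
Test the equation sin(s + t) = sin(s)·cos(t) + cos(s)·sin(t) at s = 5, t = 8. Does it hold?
Holds

Substituting s = 5, t = 8:

LHS = sin(5 + 8) = sin(13) ≈ 0.4202
RHS = sin(5)·cos(8) + cos(5)·sin(8) = sin(5)·cos(8) + sin(8)·cos(5) ≈ 0.4202

LHS = RHS, so the equation holds at this point.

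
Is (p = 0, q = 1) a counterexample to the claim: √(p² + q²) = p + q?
No

Substituting p = 0, q = 1:
LHS = √(0² + 1²) = 1
RHS = 0 + 1 = 1

The sides agree, so this pair does not disprove the claim.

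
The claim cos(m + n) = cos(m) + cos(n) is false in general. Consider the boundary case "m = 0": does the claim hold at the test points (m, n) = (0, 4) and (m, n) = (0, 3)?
No, fails at both test points

At (0, 4): LHS = cos(4) ≈ -0.6536 ≠ RHS = cos(4) + 1 ≈ 0.3464
At (0, 3): LHS = cos(3) ≈ -0.99 ≠ RHS = cos(3) + 1 ≈ 0.01001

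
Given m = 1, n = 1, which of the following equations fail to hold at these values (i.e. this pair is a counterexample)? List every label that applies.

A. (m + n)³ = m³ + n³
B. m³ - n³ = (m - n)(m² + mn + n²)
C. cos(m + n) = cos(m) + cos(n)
Evaluating each claim at the given values:
A. LHS = 8, RHS = 2 → fails here (LHS ≠ RHS)
B. LHS = 0, RHS = 0 → holds here (LHS = RHS)
C. LHS = cos(2) ≈ -0.4161, RHS = 2·cos(1) ≈ 1.081 → fails here (LHS ≠ RHS)

Answer: A, C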